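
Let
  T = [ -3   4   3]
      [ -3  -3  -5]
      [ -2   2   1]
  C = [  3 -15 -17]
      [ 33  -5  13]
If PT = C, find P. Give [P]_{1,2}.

T is on the right of P, so right-multiply by T⁻¹: P = CT⁻¹.
T has determinant -5; T⁻¹ = [[-7/5, -2/5, 11/5], [-13/5, -3/5, 24/5], [12/5, 2/5, -21/5]].
P = CT⁻¹ = [[3, -15, -17], [33, -5, 13]] · [[-7/5, -2/5, 11/5], [-13/5, -3/5, 24/5], [12/5, 2/5, -21/5]] = [[-6, 1, 6], [-2, -5, -6]].

1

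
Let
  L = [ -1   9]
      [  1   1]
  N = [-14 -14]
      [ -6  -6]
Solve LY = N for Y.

Y = [[-4, -4], [-2, -2]]

Since L multiplies Y on the left, Y = L⁻¹N.
det L = -10, so L⁻¹ = [[-1/10, 9/10], [1/10, 1/10]].
Y = L⁻¹N = [[-1/10, 9/10], [1/10, 1/10]] · [[-14, -14], [-6, -6]] = [[-4, -4], [-2, -2]].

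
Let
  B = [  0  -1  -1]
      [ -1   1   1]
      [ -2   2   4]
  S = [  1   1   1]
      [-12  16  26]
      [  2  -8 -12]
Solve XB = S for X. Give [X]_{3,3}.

-2

B is on the right of X, so right-multiply by B⁻¹: X = SB⁻¹.
det B = -2; the adjugate gives B⁻¹ = [[-1, -1, 0], [-1, 1, -1/2], [0, -1, 1/2]].
X = SB⁻¹ = [[1, 1, 1], [-12, 16, 26], [2, -8, -12]] · [[-1, -1, 0], [-1, 1, -1/2], [0, -1, 1/2]] = [[-2, -1, 0], [-4, 2, 5], [6, 2, -2]].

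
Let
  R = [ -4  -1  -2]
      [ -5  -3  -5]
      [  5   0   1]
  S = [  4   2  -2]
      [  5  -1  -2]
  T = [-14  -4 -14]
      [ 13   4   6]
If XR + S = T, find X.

X = [[-3, 3, -3], [-2, -1, -1]]

XR = T − S = [[-18, -6, -12], [8, 5, 8]].
Since R sits to the right of X, X = (T − S)R⁻¹.
det R = 2, so R⁻¹ = [[-3/2, 1/2, -1/2], [-10, 3, -5], [15/2, -5/2, 7/2]].
X = (T − S)R⁻¹ = [[-3, 3, -3], [-2, -1, -1]].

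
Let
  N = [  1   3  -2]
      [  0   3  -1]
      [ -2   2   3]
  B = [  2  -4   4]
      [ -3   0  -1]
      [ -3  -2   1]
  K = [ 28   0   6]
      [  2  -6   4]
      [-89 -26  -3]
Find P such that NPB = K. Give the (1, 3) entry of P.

0

Left-multiply by N⁻¹ and right-multiply by B⁻¹: P = N⁻¹KB⁻¹.
det N = 5, so N⁻¹ = [[11/5, -13/5, 3/5], [2/5, -1/5, 1/5], [6/5, -8/5, 3/5]].
B has determinant -4; B⁻¹ = [[1/2, 1, -1], [-3/2, -7/2, 5/2], [-3/2, -4, 3]].
N⁻¹K = [[3, 0, 1], [-7, -4, 1], [-23, -6, -1]].
P = (N⁻¹K)B⁻¹ = [[0, -1, 0], [1, 3, 0], [-1, 2, 5]].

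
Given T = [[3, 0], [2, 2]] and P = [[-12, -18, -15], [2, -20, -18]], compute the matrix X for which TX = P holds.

Since T multiplies X on the left, X = T⁻¹P.
det T = 6, so T⁻¹ = [[1/3, 0], [-1/3, 1/2]].
X = T⁻¹P = [[1/3, 0], [-1/3, 1/2]] · [[-12, -18, -15], [2, -20, -18]] = [[-4, -6, -5], [5, -4, -4]].

X = [[-4, -6, -5], [5, -4, -4]]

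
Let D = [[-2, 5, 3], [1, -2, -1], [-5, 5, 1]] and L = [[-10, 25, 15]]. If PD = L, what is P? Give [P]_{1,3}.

0

Since D sits to the right of P, P = LD⁻¹.
det D = -1; the adjugate gives D⁻¹ = [[-3, -10, -1], [-4, -13, -1], [5, 15, 1]].
P = LD⁻¹ = [[-10, 25, 15]] · [[-3, -10, -1], [-4, -13, -1], [5, 15, 1]] = [[5, 0, 0]].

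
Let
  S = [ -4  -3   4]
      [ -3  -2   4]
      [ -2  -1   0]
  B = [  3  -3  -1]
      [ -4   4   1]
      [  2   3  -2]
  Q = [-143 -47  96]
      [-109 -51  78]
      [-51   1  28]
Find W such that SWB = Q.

Left-multiply by S⁻¹ and right-multiply by B⁻¹: W = S⁻¹QB⁻¹.
det S = 4, so S⁻¹ = [[1, -1, -1], [-2, 2, 1], [-1/4, 1/2, -1/4]].
det B = 5, so B⁻¹ = [[-11/5, -9/5, 1/5], [-6/5, -4/5, 1/5], [-4, -3, 0]].
S⁻¹Q = [[17, 3, -10], [17, -7, -8], [-6, -14, 8]].
W = (S⁻¹Q)B⁻¹ = [[-1, -3, 4], [3, -1, 2], [-2, -2, -4]].

W = [[-1, -3, 4], [3, -1, 2], [-2, -2, -4]]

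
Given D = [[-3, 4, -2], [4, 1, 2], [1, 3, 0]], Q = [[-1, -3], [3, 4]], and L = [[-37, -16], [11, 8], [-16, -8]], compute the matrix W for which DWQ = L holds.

Left-multiply by D⁻¹ and right-multiply by Q⁻¹: W = D⁻¹LQ⁻¹.
D has determinant 4; D⁻¹ = [[-3/2, -3/2, 5/2], [1/2, 1/2, -1/2], [11/4, 13/4, -19/4]].
Q has determinant 5; Q⁻¹ = [[4/5, 3/5], [-3/5, -1/5]].
D⁻¹L = [[-1, -8], [-5, 0], [10, 20]].
W = (D⁻¹L)Q⁻¹ = [[4, 1], [-4, -3], [-4, 2]].

W = [[4, 1], [-4, -3], [-4, 2]]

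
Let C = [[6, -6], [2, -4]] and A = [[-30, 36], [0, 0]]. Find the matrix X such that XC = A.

Since C sits to the right of X, X = AC⁻¹.
det C = -12, so C⁻¹ = [[1/3, -1/2], [1/6, -1/2]].
X = AC⁻¹ = [[-30, 36], [0, 0]] · [[1/3, -1/2], [1/6, -1/2]] = [[-4, -3], [0, 0]].

X = [[-4, -3], [0, 0]]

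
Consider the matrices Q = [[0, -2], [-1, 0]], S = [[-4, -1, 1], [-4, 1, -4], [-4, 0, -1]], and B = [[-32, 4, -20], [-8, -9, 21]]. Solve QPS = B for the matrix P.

P = [[-4, 5, -3], [0, -2, -2]]

P = Q⁻¹BS⁻¹ (apply Q⁻¹ on the left and S⁻¹ on the right).
det Q = -2, so Q⁻¹ = [[0, -1], [-1/2, 0]].
det S = -4, so S⁻¹ = [[1/4, 1/4, -3/4], [-3, -2, 5], [-1, -1, 2]].
Q⁻¹B = [[8, 9, -21], [16, -2, 10]].
P = (Q⁻¹B)S⁻¹ = [[-4, 5, -3], [0, -2, -2]].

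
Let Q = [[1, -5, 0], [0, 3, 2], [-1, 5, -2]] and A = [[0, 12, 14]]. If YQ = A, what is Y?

Y = [[-3, 4, -3]]

Right-multiplying both sides by Q⁻¹ gives Y = AQ⁻¹.
Q has determinant -6; Q⁻¹ = [[8/3, 5/3, 5/3], [1/3, 1/3, 1/3], [-1/2, 0, -1/2]].
Y = AQ⁻¹ = [[0, 12, 14]] · [[8/3, 5/3, 5/3], [1/3, 1/3, 1/3], [-1/2, 0, -1/2]] = [[-3, 4, -3]].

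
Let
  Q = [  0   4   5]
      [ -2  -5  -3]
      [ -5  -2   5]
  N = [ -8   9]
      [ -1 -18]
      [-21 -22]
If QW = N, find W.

W = [[-1, 5], [3, 1], [-4, 1]]

Q is on the left of W, so left-multiply by Q⁻¹: W = Q⁻¹N.
det Q = -5; the adjugate gives Q⁻¹ = [[31/5, 6, -13/5], [-5, -5, 2], [21/5, 4, -8/5]].
W = Q⁻¹N = [[31/5, 6, -13/5], [-5, -5, 2], [21/5, 4, -8/5]] · [[-8, 9], [-1, -18], [-21, -22]] = [[-1, 5], [3, 1], [-4, 1]].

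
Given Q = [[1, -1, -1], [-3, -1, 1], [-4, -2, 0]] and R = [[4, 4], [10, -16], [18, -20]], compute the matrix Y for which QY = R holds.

Y = [[-2, 4], [-5, 2], [-1, -2]]

Q is on the left of Y, so left-multiply by Q⁻¹: Y = Q⁻¹R.
det Q = 4; the adjugate gives Q⁻¹ = [[1/2, 1/2, -1/2], [-1, -1, 1/2], [1/2, 3/2, -1]].
Y = Q⁻¹R = [[1/2, 1/2, -1/2], [-1, -1, 1/2], [1/2, 3/2, -1]] · [[4, 4], [10, -16], [18, -20]] = [[-2, 4], [-5, 2], [-1, -2]].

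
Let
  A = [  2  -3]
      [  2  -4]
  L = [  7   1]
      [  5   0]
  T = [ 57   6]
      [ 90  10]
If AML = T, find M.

Left-multiply by A⁻¹ and right-multiply by L⁻¹: M = A⁻¹TL⁻¹.
A has determinant -2; A⁻¹ = [[2, -3/2], [1, -1]].
L has determinant -5; L⁻¹ = [[0, 1/5], [1, -7/5]].
A⁻¹T = [[-21, -3], [-33, -4]].
M = (A⁻¹T)L⁻¹ = [[-3, 0], [-4, -1]].

M = [[-3, 0], [-4, -1]]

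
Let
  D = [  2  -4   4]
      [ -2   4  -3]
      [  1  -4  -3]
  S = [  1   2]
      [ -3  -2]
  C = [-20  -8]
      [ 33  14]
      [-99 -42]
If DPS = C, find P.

Isolating P: multiply by D⁻¹ from the left and S⁻¹ from the right, so P = D⁻¹CS⁻¹.
det D = 4, so D⁻¹ = [[-6, -7, -1], [-9/4, -5/2, -1/2], [1, 1, 0]].
det S = 4; the adjugate gives S⁻¹ = [[-1/2, -1/2], [3/4, 1/4]].
D⁻¹C = [[-12, -8], [12, 4], [13, 6]].
P = (D⁻¹C)S⁻¹ = [[0, 4], [-3, -5], [-2, -5]].

P = [[0, 4], [-3, -5], [-2, -5]]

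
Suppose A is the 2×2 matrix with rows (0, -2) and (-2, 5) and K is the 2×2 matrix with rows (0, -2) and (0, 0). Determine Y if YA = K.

Y = [[1, 0], [0, 0]]

A is on the right of Y, so right-multiply by A⁻¹: Y = KA⁻¹.
det A = -4, so A⁻¹ = [[-5/4, -1/2], [-1/2, 0]].
Y = KA⁻¹ = [[0, -2], [0, 0]] · [[-5/4, -1/2], [-1/2, 0]] = [[1, 0], [0, 0]].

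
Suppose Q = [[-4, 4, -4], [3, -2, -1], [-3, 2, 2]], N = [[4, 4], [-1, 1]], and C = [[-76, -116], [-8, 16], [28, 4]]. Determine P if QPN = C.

Isolating P: multiply by Q⁻¹ from the left and N⁻¹ from the right, so P = Q⁻¹CN⁻¹.
det Q = -4; the adjugate gives Q⁻¹ = [[1/2, 4, 3], [3/4, 5, 4], [0, 1, 1]].
N has determinant 8; N⁻¹ = [[1/8, -1/2], [1/8, 1/2]].
Q⁻¹C = [[14, 18], [15, 9], [20, 20]].
P = (Q⁻¹C)N⁻¹ = [[4, 2], [3, -3], [5, 0]].

P = [[4, 2], [3, -3], [5, 0]]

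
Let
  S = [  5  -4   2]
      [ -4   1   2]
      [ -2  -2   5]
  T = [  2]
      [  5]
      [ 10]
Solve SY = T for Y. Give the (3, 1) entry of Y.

0

Left-multiplying both sides by S⁻¹ gives Y = S⁻¹T.
det S = 1; the adjugate gives S⁻¹ = [[9, 16, -10], [16, 29, -18], [10, 18, -11]].
Y = S⁻¹T = [[9, 16, -10], [16, 29, -18], [10, 18, -11]] · [[2], [5], [10]] = [[-2], [-3], [0]].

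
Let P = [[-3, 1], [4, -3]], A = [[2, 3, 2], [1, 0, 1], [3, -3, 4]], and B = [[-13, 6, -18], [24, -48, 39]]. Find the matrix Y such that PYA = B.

Y = P⁻¹BA⁻¹ (apply P⁻¹ on the left and A⁻¹ on the right).
det P = 5, so P⁻¹ = [[-3/5, -1/5], [-4/5, -3/5]].
det A = -3; the adjugate gives A⁻¹ = [[-1, 6, -1], [1/3, -2/3, 0], [1, -5, 1]].
P⁻¹B = [[3, 6, 3], [-4, 24, -9]].
Y = (P⁻¹B)A⁻¹ = [[2, -1, 0], [3, 5, -5]].

Y = [[2, -1, 0], [3, 5, -5]]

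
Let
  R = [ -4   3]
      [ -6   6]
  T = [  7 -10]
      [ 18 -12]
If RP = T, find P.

Since R multiplies P on the left, P = R⁻¹T.
det R = -6; the adjugate gives R⁻¹ = [[-1, 1/2], [-1, 2/3]].
P = R⁻¹T = [[-1, 1/2], [-1, 2/3]] · [[7, -10], [18, -12]] = [[2, 4], [5, 2]].

P = [[2, 4], [5, 2]]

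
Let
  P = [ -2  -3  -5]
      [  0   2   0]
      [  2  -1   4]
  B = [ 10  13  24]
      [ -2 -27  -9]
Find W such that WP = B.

Right-multiplying both sides by P⁻¹ gives W = BP⁻¹.
P has determinant 4; P⁻¹ = [[2, 17/4, 5/2], [0, 1/2, 0], [-1, -2, -1]].
W = BP⁻¹ = [[10, 13, 24], [-2, -27, -9]] · [[2, 17/4, 5/2], [0, 1/2, 0], [-1, -2, -1]] = [[-4, 1, 1], [5, -4, 4]].

W = [[-4, 1, 1], [5, -4, 4]]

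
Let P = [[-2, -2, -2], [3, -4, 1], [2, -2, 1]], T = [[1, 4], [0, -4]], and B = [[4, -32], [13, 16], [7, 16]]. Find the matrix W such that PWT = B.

W = [[0, 0], [-3, -3], [1, -3]]

Left-multiply by P⁻¹ and right-multiply by T⁻¹: W = P⁻¹BT⁻¹.
det P = 2; the adjugate gives P⁻¹ = [[-1, 3, -5], [-1/2, 1, -2], [1, -4, 7]].
det T = -4, so T⁻¹ = [[1, 1], [0, -1/4]].
P⁻¹B = [[0, 0], [-3, 0], [1, 16]].
W = (P⁻¹B)T⁻¹ = [[0, 0], [-3, -3], [1, -3]].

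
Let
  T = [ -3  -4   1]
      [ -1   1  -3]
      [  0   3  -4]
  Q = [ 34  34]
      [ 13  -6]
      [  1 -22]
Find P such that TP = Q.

P = [[-6, -3], [-5, -6], [-4, 1]]

Left-multiplying both sides by T⁻¹ gives P = T⁻¹Q.
det T = -2, so T⁻¹ = [[-5/2, 13/2, -11/2], [2, -6, 5], [3/2, -9/2, 7/2]].
P = T⁻¹Q = [[-5/2, 13/2, -11/2], [2, -6, 5], [3/2, -9/2, 7/2]] · [[34, 34], [13, -6], [1, -22]] = [[-6, -3], [-5, -6], [-4, 1]].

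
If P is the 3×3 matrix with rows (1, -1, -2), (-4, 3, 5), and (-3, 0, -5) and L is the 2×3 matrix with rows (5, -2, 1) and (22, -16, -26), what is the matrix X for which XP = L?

Since P sits to the right of X, X = LP⁻¹.
det P = 2; the adjugate gives P⁻¹ = [[-15/2, -5/2, 1/2], [-35/2, -11/2, 3/2], [9/2, 3/2, -1/2]].
X = LP⁻¹ = [[5, -2, 1], [22, -16, -26]] · [[-15/2, -5/2, 1/2], [-35/2, -11/2, 3/2], [9/2, 3/2, -1/2]] = [[2, 0, -1], [-2, -6, 0]].

X = [[2, 0, -1], [-2, -6, 0]]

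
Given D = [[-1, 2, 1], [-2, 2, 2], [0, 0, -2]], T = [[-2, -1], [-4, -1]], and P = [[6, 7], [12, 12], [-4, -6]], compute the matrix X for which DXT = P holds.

Isolating X: multiply by D⁻¹ from the left and T⁻¹ from the right, so X = D⁻¹PT⁻¹.
det D = -4, so D⁻¹ = [[1, -1, -1/2], [1, -1/2, 0], [0, 0, -1/2]].
det T = -2; the adjugate gives T⁻¹ = [[1/2, -1/2], [-2, 1]].
D⁻¹P = [[-4, -2], [0, 1], [2, 3]].
X = (D⁻¹P)T⁻¹ = [[2, 0], [-2, 1], [-5, 2]].

X = [[2, 0], [-2, 1], [-5, 2]]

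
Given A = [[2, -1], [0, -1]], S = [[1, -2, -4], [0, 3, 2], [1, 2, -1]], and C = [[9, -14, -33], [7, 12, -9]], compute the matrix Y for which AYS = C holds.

Y = [[3, -1, -2], [-2, -2, -5]]

Y = A⁻¹CS⁻¹ (apply A⁻¹ on the left and S⁻¹ on the right).
det A = -2; the adjugate gives A⁻¹ = [[1/2, -1/2], [0, -1]].
det S = 1, so S⁻¹ = [[-7, -10, 8], [2, 3, -2], [-3, -4, 3]].
A⁻¹C = [[1, -13, -12], [-7, -12, 9]].
Y = (A⁻¹C)S⁻¹ = [[3, -1, -2], [-2, -2, -5]].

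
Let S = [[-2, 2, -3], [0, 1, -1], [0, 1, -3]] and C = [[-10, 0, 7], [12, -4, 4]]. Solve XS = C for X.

X = [[5, -4, -6], [-6, 5, 3]]

Right-multiplying both sides by S⁻¹ gives X = CS⁻¹.
S has determinant 4; S⁻¹ = [[-1/2, 3/4, 1/4], [0, 3/2, -1/2], [0, 1/2, -1/2]].
X = CS⁻¹ = [[-10, 0, 7], [12, -4, 4]] · [[-1/2, 3/4, 1/4], [0, 3/2, -1/2], [0, 1/2, -1/2]] = [[5, -4, -6], [-6, 5, 3]].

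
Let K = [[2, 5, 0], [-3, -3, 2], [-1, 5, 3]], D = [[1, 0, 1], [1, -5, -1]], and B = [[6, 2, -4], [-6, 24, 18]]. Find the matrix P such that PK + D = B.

PK = B − D = [[5, 2, -5], [-7, 29, 19]].
K is on the right of P, so right-multiply by K⁻¹: P = (B − D)K⁻¹.
det K = -3, so K⁻¹ = [[19/3, 5, -10/3], [-7/3, -2, 4/3], [6, 5, -3]].
P = (B − D)K⁻¹ = [[-3, -4, 1], [2, 2, 5]].

P = [[-3, -4, 1], [2, 2, 5]]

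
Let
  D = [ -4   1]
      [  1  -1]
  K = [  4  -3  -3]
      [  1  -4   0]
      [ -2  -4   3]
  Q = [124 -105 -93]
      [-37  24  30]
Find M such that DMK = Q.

Left-multiply by D⁻¹ and right-multiply by K⁻¹: M = D⁻¹QK⁻¹.
det D = 3, so D⁻¹ = [[-1/3, -1/3], [-1/3, -4/3]].
K has determinant -3; K⁻¹ = [[4, -7, 4], [1, -2, 1], [4, -22/3, 13/3]].
D⁻¹Q = [[-29, 27, 21], [8, 3, -9]].
M = (D⁻¹Q)K⁻¹ = [[-5, -5, 2], [-1, 4, -4]].

M = [[-5, -5, 2], [-1, 4, -4]]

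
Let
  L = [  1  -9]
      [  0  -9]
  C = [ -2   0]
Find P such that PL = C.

P = [[-2, 2]]

Since L sits to the right of P, P = CL⁻¹.
L has determinant -9; L⁻¹ = [[1, -1], [0, -1/9]].
P = CL⁻¹ = [[-2, 0]] · [[1, -1], [0, -1/9]] = [[-2, 2]].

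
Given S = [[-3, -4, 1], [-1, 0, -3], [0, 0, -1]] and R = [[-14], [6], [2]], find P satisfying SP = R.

Left-multiplying both sides by S⁻¹ gives P = S⁻¹R.
det S = 4, so S⁻¹ = [[0, -1, 3], [-1/4, 3/4, -5/2], [0, 0, -1]].
P = S⁻¹R = [[0, -1, 3], [-1/4, 3/4, -5/2], [0, 0, -1]] · [[-14], [6], [2]] = [[0], [3], [-2]].

P = [[0], [3], [-2]]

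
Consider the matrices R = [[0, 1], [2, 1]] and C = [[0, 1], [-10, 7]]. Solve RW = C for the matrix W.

W = [[-5, 3], [0, 1]]

Since R multiplies W on the left, W = R⁻¹C.
R has determinant -2; R⁻¹ = [[-1/2, 1/2], [1, 0]].
W = R⁻¹C = [[-1/2, 1/2], [1, 0]] · [[0, 1], [-10, 7]] = [[-5, 3], [0, 1]].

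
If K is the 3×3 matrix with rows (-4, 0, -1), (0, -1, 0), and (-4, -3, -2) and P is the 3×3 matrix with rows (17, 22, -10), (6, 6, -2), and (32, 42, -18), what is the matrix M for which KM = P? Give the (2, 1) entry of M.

-6

Left-multiplying both sides by K⁻¹ gives M = K⁻¹P.
det K = -4, so K⁻¹ = [[-1/2, -3/4, 1/4], [0, -1, 0], [1, 3, -1]].
M = K⁻¹P = [[-1/2, -3/4, 1/4], [0, -1, 0], [1, 3, -1]] · [[17, 22, -10], [6, 6, -2], [32, 42, -18]] = [[-5, -5, 2], [-6, -6, 2], [3, -2, 2]].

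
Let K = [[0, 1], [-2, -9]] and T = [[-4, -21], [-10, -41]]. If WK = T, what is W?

W = [[-3, 2], [4, 5]]

Right-multiplying both sides by K⁻¹ gives W = TK⁻¹.
det K = 2, so K⁻¹ = [[-9/2, -1/2], [1, 0]].
W = TK⁻¹ = [[-4, -21], [-10, -41]] · [[-9/2, -1/2], [1, 0]] = [[-3, 2], [4, 5]].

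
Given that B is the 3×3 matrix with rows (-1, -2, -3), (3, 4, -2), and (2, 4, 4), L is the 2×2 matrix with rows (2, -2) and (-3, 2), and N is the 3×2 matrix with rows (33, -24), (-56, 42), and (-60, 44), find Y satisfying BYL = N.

Isolating Y: multiply by B⁻¹ from the left and L⁻¹ from the right, so Y = B⁻¹NL⁻¹.
det B = -4, so B⁻¹ = [[-6, 1, -4], [4, -1/2, 11/4], [-1, 0, -1/2]].
det L = -2, so L⁻¹ = [[-1, -1], [-3/2, -1]].
B⁻¹N = [[-14, 10], [-5, 4], [-3, 2]].
Y = (B⁻¹N)L⁻¹ = [[-1, 4], [-1, 1], [0, 1]].

Y = [[-1, 4], [-1, 1], [0, 1]]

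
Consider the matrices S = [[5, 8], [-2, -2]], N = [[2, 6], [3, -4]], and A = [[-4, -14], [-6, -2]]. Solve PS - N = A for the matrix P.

PS = A + N = [[-2, -8], [-3, -6]].
S is on the right of P, so right-multiply by S⁻¹: P = (A + N)S⁻¹.
S has determinant 6; S⁻¹ = [[-1/3, -4/3], [1/3, 5/6]].
P = (A + N)S⁻¹ = [[-2, -4], [-1, -1]].

P = [[-2, -4], [-1, -1]]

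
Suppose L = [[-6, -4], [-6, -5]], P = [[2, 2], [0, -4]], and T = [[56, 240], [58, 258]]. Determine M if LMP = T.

Left-multiply by L⁻¹ and right-multiply by P⁻¹: M = L⁻¹TP⁻¹.
det L = 6, so L⁻¹ = [[-5/6, 2/3], [1, -1]].
det P = -8, so P⁻¹ = [[1/2, 1/4], [0, -1/4]].
L⁻¹T = [[-8, -28], [-2, -18]].
M = (L⁻¹T)P⁻¹ = [[-4, 5], [-1, 4]].

M = [[-4, 5], [-1, 4]]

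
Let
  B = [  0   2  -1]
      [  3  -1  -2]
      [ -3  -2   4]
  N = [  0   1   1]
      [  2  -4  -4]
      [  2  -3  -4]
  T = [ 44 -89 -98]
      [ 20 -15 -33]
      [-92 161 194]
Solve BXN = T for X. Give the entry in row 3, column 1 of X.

4

X = B⁻¹TN⁻¹ (apply B⁻¹ on the left and N⁻¹ on the right).
det B = -3, so B⁻¹ = [[8/3, 2, 5/3], [2, 1, 1], [3, 2, 2]].
det N = 2; the adjugate gives N⁻¹ = [[2, 1/2, 0], [0, -1, 1], [1, 1, -1]].
B⁻¹T = [[4, 1, -4], [16, -32, -35], [-12, 25, 28]].
X = (B⁻¹T)N⁻¹ = [[4, -3, 5], [-3, 5, 3], [4, -3, -3]].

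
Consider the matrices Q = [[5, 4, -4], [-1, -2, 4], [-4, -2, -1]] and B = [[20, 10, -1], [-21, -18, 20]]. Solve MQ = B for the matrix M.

Right-multiplying both sides by Q⁻¹ gives M = BQ⁻¹.
Q has determinant 6; Q⁻¹ = [[5/3, 2, 4/3], [-17/6, -7/2, -8/3], [-1, -1, -1]].
M = BQ⁻¹ = [[20, 10, -1], [-21, -18, 20]] · [[5/3, 2, 4/3], [-17/6, -7/2, -8/3], [-1, -1, -1]] = [[6, 6, 1], [-4, 1, 0]].

M = [[6, 6, 1], [-4, 1, 0]]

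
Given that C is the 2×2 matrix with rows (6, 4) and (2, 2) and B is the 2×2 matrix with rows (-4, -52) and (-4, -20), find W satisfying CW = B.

C is on the left of W, so left-multiply by C⁻¹: W = C⁻¹B.
det C = 4; the adjugate gives C⁻¹ = [[1/2, -1], [-1/2, 3/2]].
W = C⁻¹B = [[1/2, -1], [-1/2, 3/2]] · [[-4, -52], [-4, -20]] = [[2, -6], [-4, -4]].

W = [[2, -6], [-4, -4]]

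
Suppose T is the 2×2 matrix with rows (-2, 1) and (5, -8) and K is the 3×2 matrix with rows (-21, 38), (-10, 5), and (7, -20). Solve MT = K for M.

Since T sits to the right of M, M = KT⁻¹.
det T = 11, so T⁻¹ = [[-8/11, -1/11], [-5/11, -2/11]].
M = KT⁻¹ = [[-21, 38], [-10, 5], [7, -20]] · [[-8/11, -1/11], [-5/11, -2/11]] = [[-2, -5], [5, 0], [4, 3]].

M = [[-2, -5], [5, 0], [4, 3]]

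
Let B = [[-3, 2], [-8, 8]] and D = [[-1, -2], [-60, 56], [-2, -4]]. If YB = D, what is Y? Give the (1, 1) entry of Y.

Since B sits to the right of Y, Y = DB⁻¹.
B has determinant -8; B⁻¹ = [[-1, 1/4], [-1, 3/8]].
Y = DB⁻¹ = [[-1, -2], [-60, 56], [-2, -4]] · [[-1, 1/4], [-1, 3/8]] = [[3, -1], [4, 6], [6, -2]].

3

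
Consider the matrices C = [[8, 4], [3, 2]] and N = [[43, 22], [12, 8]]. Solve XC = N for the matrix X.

Right-multiplying both sides by C⁻¹ gives X = NC⁻¹.
det C = 4, so C⁻¹ = [[1/2, -1], [-3/4, 2]].
X = NC⁻¹ = [[43, 22], [12, 8]] · [[1/2, -1], [-3/4, 2]] = [[5, 1], [0, 4]].

X = [[5, 1], [0, 4]]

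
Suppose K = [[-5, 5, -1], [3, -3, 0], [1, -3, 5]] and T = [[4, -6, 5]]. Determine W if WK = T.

W = [[0, 1, 1]]

Right-multiplying both sides by K⁻¹ gives W = TK⁻¹.
K has determinant 6; K⁻¹ = [[-5/2, -11/3, -1/2], [-5/2, -4, -1/2], [-1, -5/3, 0]].
W = TK⁻¹ = [[4, -6, 5]] · [[-5/2, -11/3, -1/2], [-5/2, -4, -1/2], [-1, -5/3, 0]] = [[0, 1, 1]].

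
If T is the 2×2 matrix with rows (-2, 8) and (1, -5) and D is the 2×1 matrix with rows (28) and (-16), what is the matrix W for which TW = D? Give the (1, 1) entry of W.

-6

Since T multiplies W on the left, W = T⁻¹D.
det T = 2; the adjugate gives T⁻¹ = [[-5/2, -4], [-1/2, -1]].
W = T⁻¹D = [[-5/2, -4], [-1/2, -1]] · [[28], [-16]] = [[-6], [2]].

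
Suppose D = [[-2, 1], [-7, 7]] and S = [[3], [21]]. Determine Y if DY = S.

Y = [[0], [3]]

D is on the left of Y, so left-multiply by D⁻¹: Y = D⁻¹S.
det D = -7, so D⁻¹ = [[-1, 1/7], [-1, 2/7]].
Y = D⁻¹S = [[-1, 1/7], [-1, 2/7]] · [[3], [21]] = [[0], [3]].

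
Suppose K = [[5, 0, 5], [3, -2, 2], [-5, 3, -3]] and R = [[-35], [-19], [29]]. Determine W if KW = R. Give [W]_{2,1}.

2

Left-multiplying both sides by K⁻¹ gives W = K⁻¹R.
det K = -5, so K⁻¹ = [[0, -3, -2], [1/5, -2, -1], [1/5, 3, 2]].
W = K⁻¹R = [[0, -3, -2], [1/5, -2, -1], [1/5, 3, 2]] · [[-35], [-19], [29]] = [[-1], [2], [-6]].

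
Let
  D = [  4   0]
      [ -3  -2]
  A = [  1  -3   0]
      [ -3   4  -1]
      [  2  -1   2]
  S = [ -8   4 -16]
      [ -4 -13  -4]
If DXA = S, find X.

Isolating X: multiply by D⁻¹ from the left and A⁻¹ from the right, so X = D⁻¹SA⁻¹.
det D = -8; the adjugate gives D⁻¹ = [[1/4, 0], [-3/8, -1/2]].
det A = -5, so A⁻¹ = [[-7/5, -6/5, -3/5], [-4/5, -2/5, -1/5], [1, 1, 1]].
D⁻¹S = [[-2, 1, -4], [5, 5, 8]].
X = (D⁻¹S)A⁻¹ = [[-2, -2, -3], [-3, 0, 4]].

X = [[-2, -2, -3], [-3, 0, 4]]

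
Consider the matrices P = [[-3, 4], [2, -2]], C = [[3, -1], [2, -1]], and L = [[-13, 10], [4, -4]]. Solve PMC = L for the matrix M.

M = [[-1, -1], [1, -5]]

Isolating M: multiply by P⁻¹ from the left and C⁻¹ from the right, so M = P⁻¹LC⁻¹.
det P = -2; the adjugate gives P⁻¹ = [[1, 2], [1, 3/2]].
C has determinant -1; C⁻¹ = [[1, -1], [2, -3]].
P⁻¹L = [[-5, 2], [-7, 4]].
M = (P⁻¹L)C⁻¹ = [[-1, -1], [1, -5]].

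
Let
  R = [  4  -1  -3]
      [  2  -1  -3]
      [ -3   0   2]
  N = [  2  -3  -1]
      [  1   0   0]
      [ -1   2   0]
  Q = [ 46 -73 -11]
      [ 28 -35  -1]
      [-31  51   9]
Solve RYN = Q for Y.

Left-multiply by R⁻¹ and right-multiply by N⁻¹: Y = R⁻¹QN⁻¹.
R has determinant -4; R⁻¹ = [[1/2, -1/2, 0], [-5/4, 1/4, -3/2], [3/4, -3/4, 1/2]].
N has determinant -2; N⁻¹ = [[0, 1, 0], [0, 1/2, 1/2], [-1, 1/2, -3/2]].
R⁻¹Q = [[9, -19, -5], [-4, 6, 0], [-2, -3, -3]].
Y = (R⁻¹Q)N⁻¹ = [[5, -3, -2], [0, -1, 3], [3, -5, 3]].

Y = [[5, -3, -2], [0, -1, 3], [3, -5, 3]]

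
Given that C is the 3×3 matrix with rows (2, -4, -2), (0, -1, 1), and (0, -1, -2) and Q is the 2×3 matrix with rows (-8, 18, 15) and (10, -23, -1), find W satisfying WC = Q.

W = [[-4, 1, -3], [5, 5, -2]]

C is on the right of W, so right-multiply by C⁻¹: W = QC⁻¹.
det C = 6, so C⁻¹ = [[1/2, -1, -1], [0, -2/3, -1/3], [0, 1/3, -1/3]].
W = QC⁻¹ = [[-8, 18, 15], [10, -23, -1]] · [[1/2, -1, -1], [0, -2/3, -1/3], [0, 1/3, -1/3]] = [[-4, 1, -3], [5, 5, -2]].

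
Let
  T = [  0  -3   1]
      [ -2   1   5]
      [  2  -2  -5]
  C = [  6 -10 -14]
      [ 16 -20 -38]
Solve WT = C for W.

W = [[1, 1, 4], [2, -2, 6]]

Since T sits to the right of W, W = CT⁻¹.
T has determinant 2; T⁻¹ = [[5/2, -17/2, -8], [0, -1, -1], [1, -3, -3]].
W = CT⁻¹ = [[6, -10, -14], [16, -20, -38]] · [[5/2, -17/2, -8], [0, -1, -1], [1, -3, -3]] = [[1, 1, 4], [2, -2, 6]].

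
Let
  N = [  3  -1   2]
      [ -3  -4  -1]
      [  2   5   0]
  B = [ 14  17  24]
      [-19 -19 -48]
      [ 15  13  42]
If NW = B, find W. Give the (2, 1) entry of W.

1

N is on the left of W, so left-multiply by N⁻¹: W = N⁻¹B.
N has determinant 3; N⁻¹ = [[5/3, 10/3, 3], [-2/3, -4/3, -1], [-7/3, -17/3, -5]].
W = N⁻¹B = [[5/3, 10/3, 3], [-2/3, -4/3, -1], [-7/3, -17/3, -5]] · [[14, 17, 24], [-19, -19, -48], [15, 13, 42]] = [[5, 4, 6], [1, 1, 6], [0, 3, 6]].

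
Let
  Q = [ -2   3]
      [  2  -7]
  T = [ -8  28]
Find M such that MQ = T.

Since Q sits to the right of M, M = TQ⁻¹.
det Q = 8, so Q⁻¹ = [[-7/8, -3/8], [-1/4, -1/4]].
M = TQ⁻¹ = [[-8, 28]] · [[-7/8, -3/8], [-1/4, -1/4]] = [[0, -4]].

M = [[0, -4]]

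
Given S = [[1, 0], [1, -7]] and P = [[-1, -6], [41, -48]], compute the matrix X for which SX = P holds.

S is on the left of X, so left-multiply by S⁻¹: X = S⁻¹P.
det S = -7, so S⁻¹ = [[1, 0], [1/7, -1/7]].
X = S⁻¹P = [[1, 0], [1/7, -1/7]] · [[-1, -6], [41, -48]] = [[-1, -6], [-6, 6]].

X = [[-1, -6], [-6, 6]]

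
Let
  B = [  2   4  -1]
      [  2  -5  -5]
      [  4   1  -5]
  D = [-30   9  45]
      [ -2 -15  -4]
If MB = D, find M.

M = [[0, -3, -6], [-1, 2, -1]]

Since B sits to the right of M, M = DB⁻¹.
B has determinant -2; B⁻¹ = [[-15, -19/2, 25/2], [5, 3, -4], [-11, -7, 9]].
M = DB⁻¹ = [[-30, 9, 45], [-2, -15, -4]] · [[-15, -19/2, 25/2], [5, 3, -4], [-11, -7, 9]] = [[0, -3, -6], [-1, 2, -1]].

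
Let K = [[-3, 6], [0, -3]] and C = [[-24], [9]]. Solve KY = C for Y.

Y = [[2], [-3]]

K is on the left of Y, so left-multiply by K⁻¹: Y = K⁻¹C.
K has determinant 9; K⁻¹ = [[-1/3, -2/3], [0, -1/3]].
Y = K⁻¹C = [[-1/3, -2/3], [0, -1/3]] · [[-24], [9]] = [[2], [-3]].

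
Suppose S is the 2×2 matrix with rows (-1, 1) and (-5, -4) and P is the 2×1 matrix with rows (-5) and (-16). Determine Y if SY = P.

Y = [[4], [-1]]

Since S multiplies Y on the left, Y = S⁻¹P.
S has determinant 9; S⁻¹ = [[-4/9, -1/9], [5/9, -1/9]].
Y = S⁻¹P = [[-4/9, -1/9], [5/9, -1/9]] · [[-5], [-16]] = [[4], [-1]].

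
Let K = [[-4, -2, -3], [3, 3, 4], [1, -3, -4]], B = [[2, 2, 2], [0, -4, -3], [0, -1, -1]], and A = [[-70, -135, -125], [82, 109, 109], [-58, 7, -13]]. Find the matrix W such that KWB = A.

Isolating W: multiply by K⁻¹ from the left and B⁻¹ from the right, so W = K⁻¹AB⁻¹.
K has determinant 4; K⁻¹ = [[0, 1/4, 1/4], [4, 19/4, 7/4], [-3, -7/2, -3/2]].
det B = 2, so B⁻¹ = [[1/2, 0, 1], [0, -1, 3], [0, 1, -4]].
K⁻¹A = [[6, 29, 24], [8, -10, -5], [10, 13, 13]].
W = (K⁻¹A)B⁻¹ = [[3, -5, -3], [4, 5, -2], [5, 0, -3]].

W = [[3, -5, -3], [4, 5, -2], [5, 0, -3]]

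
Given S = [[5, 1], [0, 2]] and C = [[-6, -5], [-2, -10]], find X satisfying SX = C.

Left-multiplying both sides by S⁻¹ gives X = S⁻¹C.
S has determinant 10; S⁻¹ = [[1/5, -1/10], [0, 1/2]].
X = S⁻¹C = [[1/5, -1/10], [0, 1/2]] · [[-6, -5], [-2, -10]] = [[-1, 0], [-1, -5]].

X = [[-1, 0], [-1, -5]]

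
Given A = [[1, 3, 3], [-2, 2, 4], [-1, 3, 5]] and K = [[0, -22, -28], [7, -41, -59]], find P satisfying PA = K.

Right-multiplying both sides by A⁻¹ gives P = KA⁻¹.
det A = 4, so A⁻¹ = [[-1/2, -3/2, 3/2], [3/2, 2, -5/2], [-1, -3/2, 2]].
P = KA⁻¹ = [[0, -22, -28], [7, -41, -59]] · [[-1/2, -3/2, 3/2], [3/2, 2, -5/2], [-1, -3/2, 2]] = [[-5, -2, -1], [-6, -4, -5]].

P = [[-5, -2, -1], [-6, -4, -5]]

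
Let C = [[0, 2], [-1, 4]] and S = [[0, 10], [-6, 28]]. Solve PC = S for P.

Since C sits to the right of P, P = SC⁻¹.
det C = 2, so C⁻¹ = [[2, -1], [1/2, 0]].
P = SC⁻¹ = [[0, 10], [-6, 28]] · [[2, -1], [1/2, 0]] = [[5, 0], [2, 6]].

P = [[5, 0], [2, 6]]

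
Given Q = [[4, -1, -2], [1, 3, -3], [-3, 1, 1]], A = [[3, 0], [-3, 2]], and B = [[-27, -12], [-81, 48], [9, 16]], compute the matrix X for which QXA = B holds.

X = [[-3, -3], [1, 4], [1, -5]]

Isolating X: multiply by Q⁻¹ from the left and A⁻¹ from the right, so X = Q⁻¹BA⁻¹.
det Q = -4; the adjugate gives Q⁻¹ = [[-3/2, 1/4, -9/4], [-2, 1/2, -5/2], [-5/2, 1/4, -13/4]].
det A = 6; the adjugate gives A⁻¹ = [[1/3, 0], [1/2, 1/2]].
Q⁻¹B = [[0, -6], [-9, 8], [18, -10]].
X = (Q⁻¹B)A⁻¹ = [[-3, -3], [1, 4], [1, -5]].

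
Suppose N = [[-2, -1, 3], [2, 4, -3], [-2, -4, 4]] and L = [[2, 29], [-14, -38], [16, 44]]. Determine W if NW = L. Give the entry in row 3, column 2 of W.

Since N multiplies W on the left, W = N⁻¹L.
N has determinant -6; N⁻¹ = [[-2/3, 4/3, 3/2], [1/3, 1/3, 0], [0, 1, 1]].
W = N⁻¹L = [[-2/3, 4/3, 3/2], [1/3, 1/3, 0], [0, 1, 1]] · [[2, 29], [-14, -38], [16, 44]] = [[4, -4], [-4, -3], [2, 6]].

6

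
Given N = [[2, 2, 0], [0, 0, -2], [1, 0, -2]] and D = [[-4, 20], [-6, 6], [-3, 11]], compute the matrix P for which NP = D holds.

N is on the left of P, so left-multiply by N⁻¹: P = N⁻¹D.
det N = -4, so N⁻¹ = [[0, -1, 1], [1/2, 1, -1], [0, -1/2, 0]].
P = N⁻¹D = [[0, -1, 1], [1/2, 1, -1], [0, -1/2, 0]] · [[-4, 20], [-6, 6], [-3, 11]] = [[3, 5], [-5, 5], [3, -3]].

P = [[3, 5], [-5, 5], [3, -3]]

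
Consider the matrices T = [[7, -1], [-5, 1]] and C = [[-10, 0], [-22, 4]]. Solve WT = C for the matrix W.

T is on the right of W, so right-multiply by T⁻¹: W = CT⁻¹.
T has determinant 2; T⁻¹ = [[1/2, 1/2], [5/2, 7/2]].
W = CT⁻¹ = [[-10, 0], [-22, 4]] · [[1/2, 1/2], [5/2, 7/2]] = [[-5, -5], [-1, 3]].

W = [[-5, -5], [-1, 3]]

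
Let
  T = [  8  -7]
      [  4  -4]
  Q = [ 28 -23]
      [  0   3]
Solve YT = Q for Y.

Since T sits to the right of Y, Y = QT⁻¹.
T has determinant -4; T⁻¹ = [[1, -7/4], [1, -2]].
Y = QT⁻¹ = [[28, -23], [0, 3]] · [[1, -7/4], [1, -2]] = [[5, -3], [3, -6]].

Y = [[5, -3], [3, -6]]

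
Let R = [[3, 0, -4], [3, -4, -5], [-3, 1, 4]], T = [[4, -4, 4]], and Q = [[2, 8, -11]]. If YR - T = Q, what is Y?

Y = [[3, -1, 0]]

YR = Q + T = [[6, 4, -7]].
Right-multiplying both sides by R⁻¹ gives Y = (Q + T)R⁻¹.
det R = 3; the adjugate gives R⁻¹ = [[-11/3, -4/3, -16/3], [1, 0, 1], [-3, -1, -4]].
Y = (Q + T)R⁻¹ = [[3, -1, 0]].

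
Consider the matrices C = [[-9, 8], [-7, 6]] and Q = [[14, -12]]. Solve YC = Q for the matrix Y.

Y = [[0, -2]]

C is on the right of Y, so right-multiply by C⁻¹: Y = QC⁻¹.
det C = 2; the adjugate gives C⁻¹ = [[3, -4], [7/2, -9/2]].
Y = QC⁻¹ = [[14, -12]] · [[3, -4], [7/2, -9/2]] = [[0, -2]].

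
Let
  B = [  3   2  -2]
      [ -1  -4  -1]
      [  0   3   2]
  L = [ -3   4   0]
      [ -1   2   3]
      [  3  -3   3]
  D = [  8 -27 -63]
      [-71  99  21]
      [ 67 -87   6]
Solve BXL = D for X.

X = [[-3, 0, -3], [-3, -3, 1], [-5, 4, 0]]

X = B⁻¹DL⁻¹ (apply B⁻¹ on the left and L⁻¹ on the right).
det B = -5, so B⁻¹ = [[1, 2, 2], [-2/5, -6/5, -1], [3/5, 9/5, 2]].
det L = 3; the adjugate gives L⁻¹ = [[5, -4, 4], [4, -3, 3], [-1, 1, -2/3]].
B⁻¹D = [[0, -3, -9], [15, -21, -6], [11, -12, 12]].
X = (B⁻¹D)L⁻¹ = [[-3, 0, -3], [-3, -3, 1], [-5, 4, 0]].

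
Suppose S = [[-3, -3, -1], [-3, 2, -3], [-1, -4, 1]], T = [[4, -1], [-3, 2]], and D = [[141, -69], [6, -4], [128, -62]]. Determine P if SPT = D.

P = S⁻¹DT⁻¹ (apply S⁻¹ on the left and T⁻¹ on the right).
det S = -2, so S⁻¹ = [[5, -7/2, -11/2], [-3, 2, 3], [-7, 9/2, 15/2]].
T has determinant 5; T⁻¹ = [[2/5, 1/5], [3/5, 4/5]].
S⁻¹D = [[-20, 10], [-27, 13], [0, 0]].
P = (S⁻¹D)T⁻¹ = [[-2, 4], [-3, 5], [0, 0]].

P = [[-2, 4], [-3, 5], [0, 0]]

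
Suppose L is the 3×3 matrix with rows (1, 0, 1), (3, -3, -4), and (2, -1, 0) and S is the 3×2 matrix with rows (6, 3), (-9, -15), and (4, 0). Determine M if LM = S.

Left-multiplying both sides by L⁻¹ gives M = L⁻¹S.
L has determinant -1; L⁻¹ = [[4, 1, -3], [8, 2, -7], [-3, -1, 3]].
M = L⁻¹S = [[4, 1, -3], [8, 2, -7], [-3, -1, 3]] · [[6, 3], [-9, -15], [4, 0]] = [[3, -3], [2, -6], [3, 6]].

M = [[3, -3], [2, -6], [3, 6]]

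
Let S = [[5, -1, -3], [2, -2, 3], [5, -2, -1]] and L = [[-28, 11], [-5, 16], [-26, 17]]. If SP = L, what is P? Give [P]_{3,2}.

Left-multiplying both sides by S⁻¹ gives P = S⁻¹L.
det S = 5, so S⁻¹ = [[8/5, 1, -9/5], [17/5, 2, -21/5], [6/5, 1, -8/5]].
P = S⁻¹L = [[8/5, 1, -9/5], [17/5, 2, -21/5], [6/5, 1, -8/5]] · [[-28, 11], [-5, 16], [-26, 17]] = [[-3, 3], [4, -2], [3, 2]].

2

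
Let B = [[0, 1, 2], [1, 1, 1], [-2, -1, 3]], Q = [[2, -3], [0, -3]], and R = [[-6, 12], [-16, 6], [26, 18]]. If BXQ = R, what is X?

X = [[-5, 5], [-3, 3], [0, -2]]

Left-multiply by B⁻¹ and right-multiply by Q⁻¹: X = B⁻¹RQ⁻¹.
B has determinant -3; B⁻¹ = [[-4/3, 5/3, 1/3], [5/3, -4/3, -2/3], [-1/3, 2/3, 1/3]].
det Q = -6, so Q⁻¹ = [[1/2, -1/2], [0, -1/3]].
B⁻¹R = [[-10, 0], [-6, 0], [0, 6]].
X = (B⁻¹R)Q⁻¹ = [[-5, 5], [-3, 3], [0, -2]].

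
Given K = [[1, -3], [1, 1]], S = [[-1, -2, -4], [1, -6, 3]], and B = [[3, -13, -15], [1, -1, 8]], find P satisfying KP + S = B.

P = [[1, 1, 1], [-1, 4, 4]]

KP = B − S = [[4, -11, -11], [0, 5, 5]].
Since K multiplies P on the left, P = K⁻¹(B − S).
K has determinant 4; K⁻¹ = [[1/4, 3/4], [-1/4, 1/4]].
P = K⁻¹(B − S) = [[1, 1, 1], [-1, 4, 4]].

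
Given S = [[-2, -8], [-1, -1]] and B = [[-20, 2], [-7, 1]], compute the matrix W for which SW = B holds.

Left-multiplying both sides by S⁻¹ gives W = S⁻¹B.
det S = -6, so S⁻¹ = [[1/6, -4/3], [-1/6, 1/3]].
W = S⁻¹B = [[1/6, -4/3], [-1/6, 1/3]] · [[-20, 2], [-7, 1]] = [[6, -1], [1, 0]].

W = [[6, -1], [1, 0]]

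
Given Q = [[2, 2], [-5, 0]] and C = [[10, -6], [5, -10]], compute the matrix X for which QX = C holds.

Left-multiplying both sides by Q⁻¹ gives X = Q⁻¹C.
Q has determinant 10; Q⁻¹ = [[0, -1/5], [1/2, 1/5]].
X = Q⁻¹C = [[0, -1/5], [1/2, 1/5]] · [[10, -6], [5, -10]] = [[-1, 2], [6, -5]].

X = [[-1, 2], [6, -5]]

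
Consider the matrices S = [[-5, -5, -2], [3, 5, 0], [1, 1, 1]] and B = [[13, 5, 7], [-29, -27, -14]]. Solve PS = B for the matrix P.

P = [[-6, -4, -5], [6, 1, -2]]

S is on the right of P, so right-multiply by S⁻¹: P = BS⁻¹.
det S = -6; the adjugate gives S⁻¹ = [[-5/6, -1/2, -5/3], [1/2, 1/2, 1], [1/3, 0, 5/3]].
P = BS⁻¹ = [[13, 5, 7], [-29, -27, -14]] · [[-5/6, -1/2, -5/3], [1/2, 1/2, 1], [1/3, 0, 5/3]] = [[-6, -4, -5], [6, 1, -2]].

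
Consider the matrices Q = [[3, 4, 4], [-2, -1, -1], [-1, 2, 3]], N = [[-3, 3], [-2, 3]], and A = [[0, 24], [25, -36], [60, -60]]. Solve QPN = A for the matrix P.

Left-multiply by Q⁻¹ and right-multiply by N⁻¹: P = Q⁻¹AN⁻¹.
det Q = 5; the adjugate gives Q⁻¹ = [[-1/5, -4/5, 0], [7/5, 13/5, -1], [-1, -2, 1]].
det N = -3; the adjugate gives N⁻¹ = [[-1, 1], [-2/3, 1]].
Q⁻¹A = [[-20, 24], [5, 0], [10, -12]].
P = (Q⁻¹A)N⁻¹ = [[4, 4], [-5, 5], [-2, -2]].

P = [[4, 4], [-5, 5], [-2, -2]]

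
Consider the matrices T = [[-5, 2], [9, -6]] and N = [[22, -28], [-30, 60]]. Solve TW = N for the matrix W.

T is on the left of W, so left-multiply by T⁻¹: W = T⁻¹N.
T has determinant 12; T⁻¹ = [[-1/2, -1/6], [-3/4, -5/12]].
W = T⁻¹N = [[-1/2, -1/6], [-3/4, -5/12]] · [[22, -28], [-30, 60]] = [[-6, 4], [-4, -4]].

W = [[-6, 4], [-4, -4]]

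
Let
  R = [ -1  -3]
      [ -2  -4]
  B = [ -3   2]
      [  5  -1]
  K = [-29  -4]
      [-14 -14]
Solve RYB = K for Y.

Y = [[4, -5], [1, 5]]

Y = R⁻¹KB⁻¹ (apply R⁻¹ on the left and B⁻¹ on the right).
det R = -2; the adjugate gives R⁻¹ = [[2, -3/2], [-1, 1/2]].
det B = -7, so B⁻¹ = [[1/7, 2/7], [5/7, 3/7]].
R⁻¹K = [[-37, 13], [22, -3]].
Y = (R⁻¹K)B⁻¹ = [[4, -5], [1, 5]].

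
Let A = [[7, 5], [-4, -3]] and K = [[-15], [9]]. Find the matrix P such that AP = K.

A is on the left of P, so left-multiply by A⁻¹: P = A⁻¹K.
A has determinant -1; A⁻¹ = [[3, 5], [-4, -7]].
P = A⁻¹K = [[3, 5], [-4, -7]] · [[-15], [9]] = [[0], [-3]].

P = [[0], [-3]]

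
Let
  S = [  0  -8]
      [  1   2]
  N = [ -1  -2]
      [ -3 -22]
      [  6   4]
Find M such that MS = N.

Right-multiplying both sides by S⁻¹ gives M = NS⁻¹.
det S = 8; the adjugate gives S⁻¹ = [[1/4, 1], [-1/8, 0]].
M = NS⁻¹ = [[-1, -2], [-3, -22], [6, 4]] · [[1/4, 1], [-1/8, 0]] = [[0, -1], [2, -3], [1, 6]].

M = [[0, -1], [2, -3], [1, 6]]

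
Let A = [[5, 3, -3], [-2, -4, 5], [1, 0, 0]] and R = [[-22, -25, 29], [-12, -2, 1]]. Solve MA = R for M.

Right-multiplying both sides by A⁻¹ gives M = RA⁻¹.
A has determinant 3; A⁻¹ = [[0, 0, 1], [5/3, 1, -19/3], [4/3, 1, -14/3]].
M = RA⁻¹ = [[-22, -25, 29], [-12, -2, 1]] · [[0, 0, 1], [5/3, 1, -19/3], [4/3, 1, -14/3]] = [[-3, 4, 1], [-2, -1, -4]].

M = [[-3, 4, 1], [-2, -1, -4]]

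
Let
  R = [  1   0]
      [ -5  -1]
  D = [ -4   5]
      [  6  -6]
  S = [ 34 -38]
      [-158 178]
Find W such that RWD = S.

W = [[-4, 3], [0, -2]]

Isolating W: multiply by R⁻¹ from the left and D⁻¹ from the right, so W = R⁻¹SD⁻¹.
det R = -1, so R⁻¹ = [[1, 0], [-5, -1]].
det D = -6; the adjugate gives D⁻¹ = [[1, 5/6], [1, 2/3]].
R⁻¹S = [[34, -38], [-12, 12]].
W = (R⁻¹S)D⁻¹ = [[-4, 3], [0, -2]].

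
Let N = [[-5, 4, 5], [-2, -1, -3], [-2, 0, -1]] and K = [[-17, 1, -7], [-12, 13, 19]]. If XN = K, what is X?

X = [[1, 3, 3], [2, -5, 6]]

N is on the right of X, so right-multiply by N⁻¹: X = KN⁻¹.
det N = 1; the adjugate gives N⁻¹ = [[1, 4, -7], [4, 15, -25], [-2, -8, 13]].
X = KN⁻¹ = [[-17, 1, -7], [-12, 13, 19]] · [[1, 4, -7], [4, 15, -25], [-2, -8, 13]] = [[1, 3, 3], [2, -5, 6]].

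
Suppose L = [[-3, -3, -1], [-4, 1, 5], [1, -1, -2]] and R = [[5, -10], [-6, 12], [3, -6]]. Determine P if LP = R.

L is on the left of P, so left-multiply by L⁻¹: P = L⁻¹R.
L has determinant -3; L⁻¹ = [[-1, 5/3, 14/3], [1, -7/3, -19/3], [-1, 2, 5]].
P = L⁻¹R = [[-1, 5/3, 14/3], [1, -7/3, -19/3], [-1, 2, 5]] · [[5, -10], [-6, 12], [3, -6]] = [[-1, 2], [0, 0], [-2, 4]].

P = [[-1, 2], [0, 0], [-2, 4]]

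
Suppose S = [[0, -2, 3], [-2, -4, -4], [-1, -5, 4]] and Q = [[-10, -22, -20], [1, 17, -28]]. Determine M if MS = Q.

Right-multiplying both sides by S⁻¹ gives M = QS⁻¹.
det S = -6, so S⁻¹ = [[6, 7/6, -10/3], [-2, -1/2, 1], [-1, -1/3, 2/3]].
M = QS⁻¹ = [[-10, -22, -20], [1, 17, -28]] · [[6, 7/6, -10/3], [-2, -1/2, 1], [-1, -1/3, 2/3]] = [[4, 6, -2], [0, 2, -5]].

M = [[4, 6, -2], [0, 2, -5]]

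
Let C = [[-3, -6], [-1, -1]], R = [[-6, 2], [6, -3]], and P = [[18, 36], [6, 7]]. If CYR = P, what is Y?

Isolating Y: multiply by C⁻¹ from the left and R⁻¹ from the right, so Y = C⁻¹PR⁻¹.
det C = -3; the adjugate gives C⁻¹ = [[1/3, -2], [-1/3, 1]].
det R = 6; the adjugate gives R⁻¹ = [[-1/2, -1/3], [-1, -1]].
C⁻¹P = [[-6, -2], [0, -5]].
Y = (C⁻¹P)R⁻¹ = [[5, 4], [5, 5]].

Y = [[5, 4], [5, 5]]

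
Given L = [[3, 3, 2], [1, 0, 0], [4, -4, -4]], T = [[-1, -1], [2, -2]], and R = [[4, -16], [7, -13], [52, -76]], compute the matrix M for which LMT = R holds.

Isolating M: multiply by L⁻¹ from the left and T⁻¹ from the right, so M = L⁻¹RT⁻¹.
det L = 4, so L⁻¹ = [[0, 1, 0], [1, -5, 1/2], [-1, 6, -3/4]].
det T = 4; the adjugate gives T⁻¹ = [[-1/2, 1/4], [-1/2, -1/4]].
L⁻¹R = [[7, -13], [-5, 11], [-1, -5]].
M = (L⁻¹R)T⁻¹ = [[3, 5], [-3, -4], [3, 1]].

M = [[3, 5], [-3, -4], [3, 1]]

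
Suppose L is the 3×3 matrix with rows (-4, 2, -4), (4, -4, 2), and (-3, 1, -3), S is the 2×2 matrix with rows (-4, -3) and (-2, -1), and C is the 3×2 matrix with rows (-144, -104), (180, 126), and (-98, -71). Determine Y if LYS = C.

Left-multiply by L⁻¹ and right-multiply by S⁻¹: Y = L⁻¹CS⁻¹.
det L = 4, so L⁻¹ = [[5/2, 1/2, -3], [3/2, 0, -2], [-2, -1/2, 2]].
det S = -2, so S⁻¹ = [[1/2, -3/2], [-1, 2]].
L⁻¹C = [[24, 16], [-20, -14], [2, 3]].
Y = (L⁻¹C)S⁻¹ = [[-4, -4], [4, 2], [-2, 3]].

Y = [[-4, -4], [4, 2], [-2, 3]]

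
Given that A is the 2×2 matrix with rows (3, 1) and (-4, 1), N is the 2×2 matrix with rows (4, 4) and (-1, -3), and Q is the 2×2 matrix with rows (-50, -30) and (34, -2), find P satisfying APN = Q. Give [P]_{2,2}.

Isolating P: multiply by A⁻¹ from the left and N⁻¹ from the right, so P = A⁻¹QN⁻¹.
A has determinant 7; A⁻¹ = [[1/7, -1/7], [4/7, 3/7]].
N has determinant -8; N⁻¹ = [[3/8, 1/2], [-1/8, -1/2]].
A⁻¹Q = [[-12, -4], [-14, -18]].
P = (A⁻¹Q)N⁻¹ = [[-4, -4], [-3, 2]].

2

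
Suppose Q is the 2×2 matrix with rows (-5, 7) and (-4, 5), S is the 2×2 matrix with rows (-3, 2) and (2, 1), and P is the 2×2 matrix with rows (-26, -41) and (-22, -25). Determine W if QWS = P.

Left-multiply by Q⁻¹ and right-multiply by S⁻¹: W = Q⁻¹PS⁻¹.
det Q = 3; the adjugate gives Q⁻¹ = [[5/3, -7/3], [4/3, -5/3]].
S has determinant -7; S⁻¹ = [[-1/7, 2/7], [2/7, 3/7]].
Q⁻¹P = [[8, -10], [2, -13]].
W = (Q⁻¹P)S⁻¹ = [[-4, -2], [-4, -5]].

W = [[-4, -2], [-4, -5]]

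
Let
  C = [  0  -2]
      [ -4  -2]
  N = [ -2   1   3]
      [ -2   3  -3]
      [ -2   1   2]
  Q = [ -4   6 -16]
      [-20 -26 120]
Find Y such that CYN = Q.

Y = [[-5, 5, -2], [5, -1, -5]]

Left-multiply by C⁻¹ and right-multiply by N⁻¹: Y = C⁻¹QN⁻¹.
C has determinant -8; C⁻¹ = [[1/4, -1/4], [-1/2, 0]].
det N = 4; the adjugate gives N⁻¹ = [[9/4, 1/4, -3], [5/2, 1/2, -3], [1, 0, -1]].
C⁻¹Q = [[4, 8, -34], [2, -3, 8]].
Y = (C⁻¹Q)N⁻¹ = [[-5, 5, -2], [5, -1, -5]].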